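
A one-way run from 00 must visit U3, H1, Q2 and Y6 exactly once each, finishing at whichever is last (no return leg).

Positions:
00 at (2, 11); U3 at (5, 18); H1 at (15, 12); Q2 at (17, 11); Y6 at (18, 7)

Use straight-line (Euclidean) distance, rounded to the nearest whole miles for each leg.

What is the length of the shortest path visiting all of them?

Shortest open route: 26 miles.

There are 4! = 24 possible orderings.
00 → U3 → H1 → Q2 → Y6: 8+12+2+4 = 26
00 → U3 → H1 → Y6 → Q2: 8+12+6+4 = 30
00 → U3 → Q2 → H1 → Y6: 8+14+2+6 = 30
00 → U3 → Q2 → Y6 → H1: 8+14+4+6 = 32
00 → U3 → Y6 → H1 → Q2: 8+17+6+2 = 33
00 → U3 → Y6 → Q2 → H1: 8+17+4+2 = 31
00 → H1 → U3 → Q2 → Y6: 13+12+14+4 = 43
00 → H1 → U3 → Y6 → Q2: 13+12+17+4 = 46
00 → H1 → Q2 → U3 → Y6: 13+2+14+17 = 46
00 → H1 → Q2 → Y6 → U3: 13+2+4+17 = 36
00 → H1 → Y6 → U3 → Q2: 13+6+17+14 = 50
00 → H1 → Y6 → Q2 → U3: 13+6+4+14 = 37
00 → Q2 → U3 → H1 → Y6: 15+14+12+6 = 47
00 → Q2 → U3 → Y6 → H1: 15+14+17+6 = 52
… (10 more)
The minimum is 26.
One shortest path: 00 → U3 → H1 → Q2 → Y6.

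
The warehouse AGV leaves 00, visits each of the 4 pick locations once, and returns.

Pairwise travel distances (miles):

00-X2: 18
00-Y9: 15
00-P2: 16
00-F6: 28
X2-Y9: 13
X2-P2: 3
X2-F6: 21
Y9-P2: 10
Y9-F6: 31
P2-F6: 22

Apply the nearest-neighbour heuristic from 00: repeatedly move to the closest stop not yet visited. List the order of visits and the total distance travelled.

77 miles along 00 → Y9 → P2 → X2 → F6 → 00.

At 00 the remaining stops are Y9 15, P2 16, X2 18, F6 28; go to Y9.
At Y9 the remaining stops are P2 10, X2 13, F6 31; go to P2.
At P2 the remaining stops are X2 3, F6 22; go to X2.
At X2 the remaining stops are F6 21; go to F6.
Return F6→00: 28.
Total = 15 + 10 + 3 + 21 + 28 = 77.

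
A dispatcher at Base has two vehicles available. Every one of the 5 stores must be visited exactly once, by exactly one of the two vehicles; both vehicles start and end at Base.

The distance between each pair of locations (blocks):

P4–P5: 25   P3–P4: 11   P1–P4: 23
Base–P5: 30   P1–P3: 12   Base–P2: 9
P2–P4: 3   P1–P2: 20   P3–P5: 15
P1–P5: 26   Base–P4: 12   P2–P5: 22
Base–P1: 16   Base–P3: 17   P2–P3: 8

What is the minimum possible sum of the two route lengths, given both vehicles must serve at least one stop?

Check every non-empty split of the stops between the two vehicles; for each half take its own optimal tour:
  {P1} + {P2, P3, P4, P5}: 32 + 68 = 100
  {P2} + {P1, P3, P4, P5}: 18 + 80 = 98
  {P1, P2} + {P3, P4, P5}: 45 + 68 = 113
  {P3} + {P1, P2, P4, P5}: 34 + 79 = 113
  {P1, P3} + {P2, P4, P5}: 45 + 67 = 112
  {P2, P3} + {P1, P4, P5}: 34 + 79 = 113
  … (15 splits in total)
  {P2, P4} + {P1, P3, P5}: 24 + 73 = 97  ← best
Best: vehicle 1 Base → P2 → P4 → Base = 24; vehicle 2 Base → P1 → P3 → P5 → Base = 73; combined 97.

Minimum combined distance: 97 blocks.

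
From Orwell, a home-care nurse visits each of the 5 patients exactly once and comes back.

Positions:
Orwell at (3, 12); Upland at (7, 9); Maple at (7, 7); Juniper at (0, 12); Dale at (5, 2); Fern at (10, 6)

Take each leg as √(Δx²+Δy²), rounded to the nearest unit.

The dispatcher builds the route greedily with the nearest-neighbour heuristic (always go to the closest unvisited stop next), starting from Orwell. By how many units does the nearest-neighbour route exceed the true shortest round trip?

From Orwell: Juniper=3, Upland=5, Maple=6, Fern=9, Dale=10 → choose Juniper (3).
From Juniper: Upland=8, Maple=9, Dale=11, Fern=12 → choose Upland (8).
From Upland: Maple=2, Fern=4, Dale=7 → choose Maple (2).
From Maple: Fern=3, Dale=5 → choose Fern (3).
From Fern: Dale=6 → choose Dale (6).
NN route Orwell → Juniper → Upland → Maple → Fern → Dale → Orwell costs 32.
Optimal: Orwell → Upland → Maple → Fern → Dale → Juniper → Orwell costs 30 (by enumerating all 60 distinct tours).
Excess = 32 − 30 = 2.

Excess over optimum: 2.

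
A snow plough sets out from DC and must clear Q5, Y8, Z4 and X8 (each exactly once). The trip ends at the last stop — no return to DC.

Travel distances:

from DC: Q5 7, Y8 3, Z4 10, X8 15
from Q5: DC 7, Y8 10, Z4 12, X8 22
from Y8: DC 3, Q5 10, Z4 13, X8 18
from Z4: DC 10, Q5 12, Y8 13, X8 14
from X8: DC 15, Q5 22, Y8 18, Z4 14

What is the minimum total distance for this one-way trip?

There are 4! = 24 possible orderings.
DC→Q5→Y8→Z4→X8: 7+10+13+14 = 44
DC→Q5→Y8→X8→Z4: 7+10+18+14 = 49
DC→Q5→Z4→Y8→X8: 7+12+13+18 = 50
DC→Q5→Z4→X8→Y8: 7+12+14+18 = 51
DC→Q5→X8→Y8→Z4: 7+22+18+13 = 60
DC→Q5→X8→Z4→Y8: 7+22+14+13 = 56
DC→Y8→Q5→Z4→X8: 3+10+12+14 = 39
DC→Y8→Q5→X8→Z4: 3+10+22+14 = 49
DC→Y8→Z4→Q5→X8: 3+13+12+22 = 50
DC→Y8→Z4→X8→Q5: 3+13+14+22 = 52
DC→Y8→X8→Q5→Z4: 3+18+22+12 = 55
DC→Y8→X8→Z4→Q5: 3+18+14+12 = 47
DC→Z4→Q5→Y8→X8: 10+12+10+18 = 50
DC→Z4→Q5→X8→Y8: 10+12+22+18 = 62
… (10 more)
The minimum is 39.
One shortest path: DC → Y8 → Q5 → Z4 → X8.

Shortest open route: 39.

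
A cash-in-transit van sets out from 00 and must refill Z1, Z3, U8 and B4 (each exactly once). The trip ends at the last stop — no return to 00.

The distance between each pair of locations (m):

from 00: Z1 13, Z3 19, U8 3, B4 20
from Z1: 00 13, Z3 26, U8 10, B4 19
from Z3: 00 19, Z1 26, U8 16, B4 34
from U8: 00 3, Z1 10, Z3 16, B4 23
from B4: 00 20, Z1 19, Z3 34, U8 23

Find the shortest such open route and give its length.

There are 4! = 24 possible orderings.
00→Z1→Z3→U8→B4: 13+26+16+23 = 78
00→Z1→Z3→B4→U8: 13+26+34+23 = 96
00→Z1→U8→Z3→B4: 13+10+16+34 = 73
00→Z1→U8→B4→Z3: 13+10+23+34 = 80
00→Z1→B4→Z3→U8: 13+19+34+16 = 82
00→Z1→B4→U8→Z3: 13+19+23+16 = 71
00→Z3→Z1→U8→B4: 19+26+10+23 = 78
00→Z3→Z1→B4→U8: 19+26+19+23 = 87
00→Z3→U8→Z1→B4: 19+16+10+19 = 64
00→Z3→U8→B4→Z1: 19+16+23+19 = 77
00→Z3→B4→Z1→U8: 19+34+19+10 = 82
00→Z3→B4→U8→Z1: 19+34+23+10 = 86
00→U8→Z1→Z3→B4: 3+10+26+34 = 73
00→U8→Z1→B4→Z3: 3+10+19+34 = 66
… (10 more)
The minimum is 64.
One shortest path: 00 → Z3 → U8 → Z1 → B4.

Minimum one-way distance = 64 m.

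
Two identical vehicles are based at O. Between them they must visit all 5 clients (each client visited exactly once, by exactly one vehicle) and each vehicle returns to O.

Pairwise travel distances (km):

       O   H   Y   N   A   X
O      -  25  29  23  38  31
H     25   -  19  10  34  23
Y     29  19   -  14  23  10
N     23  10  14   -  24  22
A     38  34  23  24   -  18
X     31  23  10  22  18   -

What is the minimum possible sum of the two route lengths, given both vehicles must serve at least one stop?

153 km — the smallest possible combined total.

Check every non-empty split of the stops between the two vehicles; for each half take its own optimal tour:
  {H} + {Y, N, A, X}: 50 + 103 = 153
  {Y} + {H, N, A, X}: 58 + 108 = 166
  {H, Y} + {N, A, X}: 73 + 96 = 169
  {N} + {H, Y, A, X}: 46 + 110 = 156
  {H, N} + {Y, A, X}: 58 + 95 = 153
  {Y, N} + {H, A, X}: 66 + 104 = 170
  … (15 splits in total)
Best: vehicle 1 O → H → O = 50; vehicle 2 O → N → Y → X → A → O = 103; combined 153.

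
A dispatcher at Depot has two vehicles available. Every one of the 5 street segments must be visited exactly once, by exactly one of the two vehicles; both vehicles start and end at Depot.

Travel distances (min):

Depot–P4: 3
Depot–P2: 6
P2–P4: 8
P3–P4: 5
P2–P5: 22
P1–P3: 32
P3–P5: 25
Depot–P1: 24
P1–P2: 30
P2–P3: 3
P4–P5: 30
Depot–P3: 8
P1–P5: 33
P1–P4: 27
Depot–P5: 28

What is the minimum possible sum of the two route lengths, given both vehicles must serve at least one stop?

There are 2^4 − 1 = 15 ways to divide the 5 stops into two non-empty groups. For each, the best each vehicle can do is its own shortest tour through its group:
  {P1} + {P2, P3, P4, P5}: 48 + 61 = 109
  {P2} + {P1, P3, P4, P5}: 12 + 90 = 102
  {P1, P2} + {P3, P4, P5}: 60 + 61 = 121
  {P3} + {P1, P2, P4, P5}: 16 + 90 = 106
  {P1, P3} + {P2, P4, P5}: 64 + 61 = 125
  {P2, P3} + {P1, P4, P5}: 17 + 90 = 107
  … (15 splits in total)
  {P4} + {P1, P2, P3, P5}: 6 + 90 = 96  ← best
Best: vehicle 1 Depot → P4 → Depot = 6; vehicle 2 Depot → P1 → P5 → P2 → P3 → Depot = 90; combined 96.

96 min — the smallest possible combined total.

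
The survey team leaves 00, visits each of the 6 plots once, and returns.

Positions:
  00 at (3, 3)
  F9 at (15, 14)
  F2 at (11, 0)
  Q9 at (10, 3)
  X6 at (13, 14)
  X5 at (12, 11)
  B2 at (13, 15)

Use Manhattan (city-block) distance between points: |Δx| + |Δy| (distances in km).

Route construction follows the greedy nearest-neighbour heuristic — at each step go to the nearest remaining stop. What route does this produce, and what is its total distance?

At 00 the remaining stops are Q9 7, F2 11, X5 17, X6 21, B2 22, F9 23; go to Q9.
At Q9 the remaining stops are F2 4, X5 10, X6 14, B2 15, F9 16; go to F2.
At F2 the remaining stops are X5 12, X6 16, B2 17, F9 18; go to X5.
At X5 the remaining stops are X6 4, B2 5, F9 6; go to X6.
At X6 the remaining stops are B2 1, F9 2; go to B2.
At B2 the remaining stops are F9 3; go to F9.
Return F9→00: 23.
Total = 7 + 4 + 12 + 4 + 1 + 3 + 23 = 54.

Nearest-neighbour total = 54 km; route 00 → Q9 → F2 → X5 → X6 → B2 → F9 → 00.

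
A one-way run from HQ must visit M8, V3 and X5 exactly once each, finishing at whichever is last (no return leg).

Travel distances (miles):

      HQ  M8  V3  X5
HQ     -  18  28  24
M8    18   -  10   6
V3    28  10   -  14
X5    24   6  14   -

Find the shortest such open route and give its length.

There are 3! = 6 possible orderings.
HQ→M8→V3→X5: 18+10+14 = 42
HQ→M8→X5→V3: 18+6+14 = 38
HQ→V3→M8→X5: 28+10+6 = 44
HQ→V3→X5→M8: 28+14+6 = 48
HQ→X5→M8→V3: 24+6+10 = 40
HQ→X5→V3→M8: 24+14+10 = 48
The minimum is 38.
One shortest path: HQ → M8 → X5 → V3.

Shortest open route: 38 miles.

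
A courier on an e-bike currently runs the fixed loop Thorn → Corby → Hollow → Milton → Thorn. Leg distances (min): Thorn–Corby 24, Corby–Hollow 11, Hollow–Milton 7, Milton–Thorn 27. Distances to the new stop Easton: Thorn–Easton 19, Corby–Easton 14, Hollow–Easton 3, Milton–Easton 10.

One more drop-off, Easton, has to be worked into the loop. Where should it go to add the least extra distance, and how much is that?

Insertion cost between consecutive stops i–j is d(i,Easton) + d(Easton,j) − d(i,j):
  between Thorn and Corby: 19 + 14 − 24 = 9
  between Corby and Hollow: 14 + 3 − 11 = 6
  between Hollow and Milton: 3 + 10 − 7 = 6
  between Milton and Thorn: 10 + 19 − 27 = 2
Cheapest insertion is between Milton and Thorn, adding 2.
New total = 69 + 2 = 71.

Adding 2 min by placing Easton on the Milton–Thorn leg.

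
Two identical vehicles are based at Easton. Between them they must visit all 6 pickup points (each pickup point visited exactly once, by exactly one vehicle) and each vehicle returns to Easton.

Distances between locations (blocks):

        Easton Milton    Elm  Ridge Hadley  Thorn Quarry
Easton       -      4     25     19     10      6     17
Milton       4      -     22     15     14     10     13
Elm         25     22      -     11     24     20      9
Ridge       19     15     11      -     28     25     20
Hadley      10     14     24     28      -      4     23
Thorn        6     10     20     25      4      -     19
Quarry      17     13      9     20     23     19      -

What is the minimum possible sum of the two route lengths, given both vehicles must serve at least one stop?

Try each way of splitting the stops between the two vehicles (each non-empty) and, for each split, find the best tour for each vehicle:
  {Milton} + {Elm, Ridge, Hadley, Thorn, Quarry}: 8 + 72 = 80
  {Elm} + {Milton, Ridge, Hadley, Thorn, Quarry}: 50 + 72 = 122
  {Milton, Elm} + {Ridge, Hadley, Thorn, Quarry}: 51 + 72 = 123
  {Ridge} + {Milton, Elm, Hadley, Thorn, Quarry}: 38 + 60 = 98
  {Milton, Ridge} + {Elm, Hadley, Thorn, Quarry}: 38 + 60 = 98
  {Elm, Ridge} + {Milton, Hadley, Thorn, Quarry}: 55 + 50 = 105
  … (31 splits in total)
  {Hadley, Thorn} + {Milton, Elm, Ridge, Quarry}: 20 + 56 = 76  ← best
Best: vehicle 1 Easton → Hadley → Thorn → Easton = 20; vehicle 2 Easton → Milton → Ridge → Elm → Quarry → Easton = 56; combined 76.

76 blocks — the smallest possible combined total.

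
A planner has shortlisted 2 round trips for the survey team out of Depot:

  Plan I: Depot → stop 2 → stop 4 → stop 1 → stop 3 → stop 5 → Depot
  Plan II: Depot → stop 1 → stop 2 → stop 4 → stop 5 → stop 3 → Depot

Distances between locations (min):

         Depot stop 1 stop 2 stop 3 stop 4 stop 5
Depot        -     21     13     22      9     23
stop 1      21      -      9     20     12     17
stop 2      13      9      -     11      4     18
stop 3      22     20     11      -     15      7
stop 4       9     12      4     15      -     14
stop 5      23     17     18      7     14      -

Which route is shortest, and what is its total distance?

77 min — Plan II is the shortest.

Plan I: 13 + 4 + 12 + 20 + 7 + 23 = 79
Plan II: 21 + 9 + 4 + 14 + 7 + 22 = 77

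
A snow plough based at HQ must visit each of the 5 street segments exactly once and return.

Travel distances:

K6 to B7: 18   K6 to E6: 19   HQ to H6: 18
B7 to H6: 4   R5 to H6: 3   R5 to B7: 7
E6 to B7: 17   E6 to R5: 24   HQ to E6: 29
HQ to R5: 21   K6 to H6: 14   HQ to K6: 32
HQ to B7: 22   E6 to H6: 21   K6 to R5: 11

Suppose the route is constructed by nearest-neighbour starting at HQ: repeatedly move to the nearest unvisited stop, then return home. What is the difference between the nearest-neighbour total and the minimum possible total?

From HQ: H6=18, R5=21, B7=22, E6=29, K6=32 → choose H6 (18).
From H6: R5=3, B7=4, K6=14, E6=21 → choose R5 (3).
From R5: B7=7, K6=11, E6=24 → choose B7 (7).
From B7: E6=17, K6=18 → choose E6 (17).
From E6: K6=19 → choose K6 (19).
NN route HQ → H6 → R5 → B7 → E6 → K6 → HQ costs 96.
Optimal: HQ → E6 → K6 → R5 → B7 → H6 → HQ costs 88 (by enumerating all 60 distinct tours).
Excess = 96 − 88 = 8.

The nearest-neighbour route is 8 longer than optimal.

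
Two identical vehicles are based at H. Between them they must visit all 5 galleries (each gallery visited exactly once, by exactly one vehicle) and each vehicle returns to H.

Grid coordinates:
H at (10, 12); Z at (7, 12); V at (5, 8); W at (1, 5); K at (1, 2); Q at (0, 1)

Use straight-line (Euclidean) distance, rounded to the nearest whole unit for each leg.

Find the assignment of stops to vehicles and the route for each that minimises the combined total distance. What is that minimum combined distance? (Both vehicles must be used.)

Check every non-empty split of the stops between the two vehicles; for each half take its own optimal tour:
  {Z} + {V, W, K, Q}: 6 + 29 = 35
  {V} + {Z, W, K, Q}: 12 + 30 = 42
  {Z, V} + {W, K, Q}: 13 + 29 = 42
  {W} + {Z, V, K, Q}: 22 + 30 = 52
  {Z, W} + {V, K, Q}: 23 + 29 = 52
  {V, W} + {Z, K, Q}: 22 + 30 = 52
  … (15 splits in total)
Best: vehicle 1 H → Z → H = 6; vehicle 2 H → V → W → Q → K → H = 29; combined 35.

Minimum combined distance: 35.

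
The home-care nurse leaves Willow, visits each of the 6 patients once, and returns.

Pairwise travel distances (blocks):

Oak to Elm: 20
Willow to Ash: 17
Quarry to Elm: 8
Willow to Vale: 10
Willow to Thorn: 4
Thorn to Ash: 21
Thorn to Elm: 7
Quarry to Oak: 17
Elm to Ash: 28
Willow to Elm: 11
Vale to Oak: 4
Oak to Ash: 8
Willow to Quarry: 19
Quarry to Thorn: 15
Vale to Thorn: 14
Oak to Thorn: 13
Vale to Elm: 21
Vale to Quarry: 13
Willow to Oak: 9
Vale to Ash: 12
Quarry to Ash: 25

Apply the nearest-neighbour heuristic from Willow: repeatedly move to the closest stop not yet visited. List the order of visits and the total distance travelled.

At Willow the remaining stops are Thorn 4, Oak 9, Vale 10, Elm 11, Ash 17, Quarry 19; go to Thorn.
At Thorn the remaining stops are Elm 7, Oak 13, Vale 14, Quarry 15, Ash 21; go to Elm.
At Elm the remaining stops are Quarry 8, Oak 20, Vale 21, Ash 28; go to Quarry.
At Quarry the remaining stops are Vale 13, Oak 17, Ash 25; go to Vale.
At Vale the remaining stops are Oak 4, Ash 12; go to Oak.
At Oak the remaining stops are Ash 8; go to Ash.
Return Ash→Willow: 17.
Total = 4 + 7 + 8 + 13 + 4 + 8 + 17 = 61.

Nearest-neighbour total = 61 blocks; route Willow → Thorn → Elm → Quarry → Vale → Oak → Ash → Willow.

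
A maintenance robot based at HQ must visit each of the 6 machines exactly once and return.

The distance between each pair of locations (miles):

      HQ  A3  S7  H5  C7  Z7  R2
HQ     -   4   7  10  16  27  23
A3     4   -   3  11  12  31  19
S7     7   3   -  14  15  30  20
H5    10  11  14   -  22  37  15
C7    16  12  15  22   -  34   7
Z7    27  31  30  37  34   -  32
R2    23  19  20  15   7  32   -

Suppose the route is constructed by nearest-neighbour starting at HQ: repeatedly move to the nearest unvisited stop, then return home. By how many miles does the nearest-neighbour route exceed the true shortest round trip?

HQ: A3=4, S7=7, H5=10, C7=16, R2=23, Z7=27 ⇒ A3
A3: S7=3, H5=11, C7=12, R2=19, Z7=31 ⇒ S7
S7: H5=14, C7=15, R2=20, Z7=30 ⇒ H5
H5: R2=15, C7=22, Z7=37 ⇒ R2
R2: C7=7, Z7=32 ⇒ C7
C7: Z7=34 ⇒ Z7
NN route HQ → A3 → S7 → H5 → R2 → C7 → Z7 → HQ costs 104.
Optimal: HQ → A3 → S7 → Z7 → C7 → R2 → H5 → HQ costs 103 (by enumerating all 360 distinct tours).
Excess = 104 − 103 = 1.

The nearest-neighbour route is 1 miles longer than optimal.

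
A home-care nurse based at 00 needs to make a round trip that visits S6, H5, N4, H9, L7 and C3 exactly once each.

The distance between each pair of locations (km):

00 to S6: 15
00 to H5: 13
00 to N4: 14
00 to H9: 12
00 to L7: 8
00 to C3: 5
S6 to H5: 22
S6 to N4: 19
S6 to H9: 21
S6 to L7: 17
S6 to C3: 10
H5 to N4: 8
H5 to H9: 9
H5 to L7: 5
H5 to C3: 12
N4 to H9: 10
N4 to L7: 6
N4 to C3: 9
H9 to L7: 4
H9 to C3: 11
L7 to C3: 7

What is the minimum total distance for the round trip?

With 6 stops there are 6!/2 = 360 distinct round trips (a route and its reverse cost the same).
00-S6-H5-N4-H9-L7-C3-00: 15+22+8+10+4+7+5 = 71
00-S6-H5-N4-H9-C3-L7-00: 15+22+8+10+11+7+8 = 81
00-S6-H5-N4-L7-H9-C3-00: 15+22+8+6+4+11+5 = 71
00-S6-H5-N4-L7-C3-H9-00: 15+22+8+6+7+11+12 = 81
00-S6-H5-N4-C3-H9-L7-00: 15+22+8+9+11+4+8 = 77
00-S6-H5-N4-C3-L7-H9-00: 15+22+8+9+7+4+12 = 77
00-S6-H5-H9-N4-L7-C3-00: 15+22+9+10+6+7+5 = 74
00-S6-H5-H9-N4-C3-L7-00: 15+22+9+10+9+7+8 = 80
… (352 more)
00-S6-C3-N4-H5-H9-L7-00: 15+10+9+8+9+4+8 = 63  ← best
The minimum is 63.
One optimal route: 00 → S6 → C3 → N4 → H5 → H9 → L7 → 00 (or its reverse).

Minimum total distance: 63 km.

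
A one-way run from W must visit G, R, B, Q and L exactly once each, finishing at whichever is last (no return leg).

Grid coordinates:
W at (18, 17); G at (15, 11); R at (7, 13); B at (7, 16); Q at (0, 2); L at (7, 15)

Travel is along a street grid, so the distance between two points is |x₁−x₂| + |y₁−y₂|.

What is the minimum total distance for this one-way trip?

There are 5! = 120 possible orderings.
W → G → R → B → Q → L: 9+10+3+21+20 = 63
W → G → R → B → L → Q: 9+10+3+1+20 = 43
W → G → R → Q → B → L: 9+10+18+21+1 = 59
W → G → R → Q → L → B: 9+10+18+20+1 = 58
W → G → R → L → B → Q: 9+10+2+1+21 = 43
W → G → R → L → Q → B: 9+10+2+20+21 = 62
W → G → B → R → Q → L: 9+13+3+18+20 = 63
W → G → B → R → L → Q: 9+13+3+2+20 = 47
W → G → B → Q → R → L: 9+13+21+18+2 = 63
W → G → B → Q → L → R: 9+13+21+20+2 = 65
W → G → B → L → R → Q: 9+13+1+2+18 = 43
W → G → B → L → Q → R: 9+13+1+20+18 = 61
W → G → Q → R → B → L: 9+24+18+3+1 = 55
W → G → Q → R → L → B: 9+24+18+2+1 = 54
… (106 more)
The minimum is 43.
One shortest path: W → G → R → B → L → Q.

43 — the minimum one-way total.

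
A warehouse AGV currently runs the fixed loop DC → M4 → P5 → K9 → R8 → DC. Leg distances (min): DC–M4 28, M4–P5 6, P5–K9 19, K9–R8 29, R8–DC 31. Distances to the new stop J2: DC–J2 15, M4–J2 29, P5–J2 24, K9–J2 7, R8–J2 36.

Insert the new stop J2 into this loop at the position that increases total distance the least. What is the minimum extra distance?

Insertion cost between consecutive stops i–j is d(i,J2) + d(J2,j) − d(i,j):
  between DC and M4: 15 + 29 − 28 = 16
  between M4 and P5: 29 + 24 − 6 = 47
  between P5 and K9: 24 + 7 − 19 = 12
  between K9 and R8: 7 + 36 − 29 = 14
  between R8 and DC: 36 + 15 − 31 = 20
Cheapest insertion is between P5 and K9, adding 12.
New total = 113 + 12 = 125.

Adding 12 min by placing J2 on the P5–K9 leg.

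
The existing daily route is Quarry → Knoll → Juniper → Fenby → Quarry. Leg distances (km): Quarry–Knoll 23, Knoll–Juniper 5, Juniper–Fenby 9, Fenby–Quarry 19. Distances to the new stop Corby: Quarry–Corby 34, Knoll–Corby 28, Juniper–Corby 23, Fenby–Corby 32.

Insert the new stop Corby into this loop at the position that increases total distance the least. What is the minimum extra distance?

Minimum extra distance: 39 km, inserting Corby between Quarry and Knoll.

Insertion cost between consecutive stops i–j is d(i,Corby) + d(Corby,j) − d(i,j):
  between Quarry and Knoll: 34 + 28 − 23 = 39
  between Knoll and Juniper: 28 + 23 − 5 = 46
  between Juniper and Fenby: 23 + 32 − 9 = 46
  between Fenby and Quarry: 32 + 34 − 19 = 47
Cheapest insertion is between Quarry and Knoll, adding 39.
New total = 56 + 39 = 95.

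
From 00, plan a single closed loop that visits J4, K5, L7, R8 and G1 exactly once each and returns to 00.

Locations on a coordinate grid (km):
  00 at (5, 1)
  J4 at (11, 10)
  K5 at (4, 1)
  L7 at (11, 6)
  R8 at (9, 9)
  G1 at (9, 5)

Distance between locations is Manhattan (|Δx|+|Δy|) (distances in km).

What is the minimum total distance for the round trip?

00 → J4 → K5 → L7 → R8 → G1 → 00: 15+16+12+5+4+8 = 60
00 → J4 → K5 → L7 → G1 → R8 → 00: 15+16+12+3+4+12 = 62
00 → J4 → K5 → R8 → L7 → G1 → 00: 15+16+13+5+3+8 = 60
00 → J4 → K5 → R8 → G1 → L7 → 00: 15+16+13+4+3+11 = 62
00 → J4 → K5 → G1 → L7 → R8 → 00: 15+16+9+3+5+12 = 60
00 → J4 → K5 → G1 → R8 → L7 → 00: 15+16+9+4+5+11 = 60
00 → J4 → L7 → K5 → R8 → G1 → 00: 15+4+12+13+4+8 = 56
00 → J4 → L7 → K5 → G1 → R8 → 00: 15+4+12+9+4+12 = 56
00 → J4 → L7 → R8 → K5 → G1 → 00: 15+4+5+13+9+8 = 54
00 → J4 → L7 → R8 → G1 → K5 → 00: 15+4+5+4+9+1 = 38
00 → J4 → L7 → G1 → K5 → R8 → 00: 15+4+3+9+13+12 = 56
00 → J4 → L7 → G1 → R8 → K5 → 00: 15+4+3+4+13+1 = 40
00 → J4 → R8 → K5 → L7 → G1 → 00: 15+3+13+12+3+8 = 54
00 → J4 → R8 → K5 → G1 → L7 → 00: 15+3+13+9+3+11 = 54
… (46 more)
00 → K5 → L7 → J4 → R8 → G1 → 00: 1+12+4+3+4+8 = 32  ← best
The minimum is 32.
One optimal route: 00 → K5 → L7 → J4 → R8 → G1 → 00 (or its reverse).

32 km — the shortest possible round trip.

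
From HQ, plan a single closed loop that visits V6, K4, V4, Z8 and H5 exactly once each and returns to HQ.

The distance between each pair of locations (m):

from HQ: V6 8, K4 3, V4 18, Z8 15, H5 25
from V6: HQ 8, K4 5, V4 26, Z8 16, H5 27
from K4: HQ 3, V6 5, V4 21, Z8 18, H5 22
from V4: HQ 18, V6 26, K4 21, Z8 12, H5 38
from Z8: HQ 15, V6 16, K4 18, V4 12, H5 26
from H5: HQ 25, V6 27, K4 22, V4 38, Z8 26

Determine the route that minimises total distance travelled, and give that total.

Minimum total distance: 91 m.

HQ → V6 → K4 → V4 → Z8 → H5 → HQ: 8+5+21+12+26+25 = 97
HQ → V6 → K4 → V4 → H5 → Z8 → HQ: 8+5+21+38+26+15 = 113
HQ → V6 → K4 → Z8 → V4 → H5 → HQ: 8+5+18+12+38+25 = 106
HQ → V6 → K4 → Z8 → H5 → V4 → HQ: 8+5+18+26+38+18 = 113
HQ → V6 → K4 → H5 → V4 → Z8 → HQ: 8+5+22+38+12+15 = 100
HQ → V6 → K4 → H5 → Z8 → V4 → HQ: 8+5+22+26+12+18 = 91
HQ → V6 → V4 → K4 → Z8 → H5 → HQ: 8+26+21+18+26+25 = 124
HQ → V6 → V4 → K4 → H5 → Z8 → HQ: 8+26+21+22+26+15 = 118
HQ → V6 → V4 → Z8 → K4 → H5 → HQ: 8+26+12+18+22+25 = 111
HQ → V6 → V4 → Z8 → H5 → K4 → HQ: 8+26+12+26+22+3 = 97
HQ → V6 → V4 → H5 → K4 → Z8 → HQ: 8+26+38+22+18+15 = 127
HQ → V6 → V4 → H5 → Z8 → K4 → HQ: 8+26+38+26+18+3 = 119
HQ → V6 → Z8 → K4 → V4 → H5 → HQ: 8+16+18+21+38+25 = 126
HQ → V6 → Z8 → K4 → H5 → V4 → HQ: 8+16+18+22+38+18 = 120
… (46 more)
The minimum is 91.
One optimal route: HQ → V6 → K4 → H5 → Z8 → V4 → HQ (or its reverse).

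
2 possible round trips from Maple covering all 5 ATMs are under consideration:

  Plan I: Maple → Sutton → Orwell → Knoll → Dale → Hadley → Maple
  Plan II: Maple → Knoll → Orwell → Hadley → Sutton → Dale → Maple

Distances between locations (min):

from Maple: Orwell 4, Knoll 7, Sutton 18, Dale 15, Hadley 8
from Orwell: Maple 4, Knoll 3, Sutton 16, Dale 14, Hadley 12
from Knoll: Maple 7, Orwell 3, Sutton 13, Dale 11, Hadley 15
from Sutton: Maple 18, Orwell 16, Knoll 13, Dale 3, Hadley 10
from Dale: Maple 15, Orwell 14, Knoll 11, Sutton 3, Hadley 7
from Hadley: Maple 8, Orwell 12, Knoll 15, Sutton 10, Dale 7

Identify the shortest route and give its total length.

Plan I: 18 + 16 + 3 + 11 + 7 + 8 = 63
Plan II: 7 + 3 + 12 + 10 + 3 + 15 = 50

Shortest is Plan II, total 50 min.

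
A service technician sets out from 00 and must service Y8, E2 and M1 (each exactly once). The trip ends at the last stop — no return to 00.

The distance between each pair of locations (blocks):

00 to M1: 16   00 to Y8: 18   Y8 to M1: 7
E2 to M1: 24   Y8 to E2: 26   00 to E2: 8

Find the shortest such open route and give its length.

There are 3! = 6 possible orderings.
00→Y8→E2→M1: 18+26+24 = 68
00→Y8→M1→E2: 18+7+24 = 49
00→E2→Y8→M1: 8+26+7 = 41
00→E2→M1→Y8: 8+24+7 = 39
00→M1→Y8→E2: 16+7+26 = 49
00→M1→E2→Y8: 16+24+26 = 66
The minimum is 39.
One shortest path: 00 → E2 → M1 → Y8.

39 blocks — the minimum one-way total.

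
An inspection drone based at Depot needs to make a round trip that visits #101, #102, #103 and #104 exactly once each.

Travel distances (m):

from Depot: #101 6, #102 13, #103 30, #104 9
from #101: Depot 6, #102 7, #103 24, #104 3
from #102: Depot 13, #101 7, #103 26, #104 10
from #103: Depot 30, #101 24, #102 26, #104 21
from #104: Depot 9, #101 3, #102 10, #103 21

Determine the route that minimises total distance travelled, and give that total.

69 m — the shortest possible round trip.

There are 12 distinct closed tours to check (reversals are equivalent).
Depot - #101 - #102 - #103 - #104 - Depot: 6+7+26+21+9 = 69
Depot - #101 - #102 - #104 - #103 - Depot: 6+7+10+21+30 = 74
Depot - #101 - #103 - #102 - #104 - Depot: 6+24+26+10+9 = 75
Depot - #101 - #103 - #104 - #102 - Depot: 6+24+21+10+13 = 74
Depot - #101 - #104 - #102 - #103 - Depot: 6+3+10+26+30 = 75
Depot - #101 - #104 - #103 - #102 - Depot: 6+3+21+26+13 = 69
Depot - #102 - #101 - #103 - #104 - Depot: 13+7+24+21+9 = 74
Depot - #102 - #101 - #104 - #103 - Depot: 13+7+3+21+30 = 74
Depot - #102 - #103 - #101 - #104 - Depot: 13+26+24+3+9 = 75
Depot - #102 - #104 - #101 - #103 - Depot: 13+10+3+24+30 = 80
Depot - #103 - #101 - #102 - #104 - Depot: 30+24+7+10+9 = 80
Depot - #103 - #102 - #101 - #104 - Depot: 30+26+7+3+9 = 75
The minimum is 69.
One optimal route: Depot → #101 → #102 → #103 → #104 → Depot (or its reverse).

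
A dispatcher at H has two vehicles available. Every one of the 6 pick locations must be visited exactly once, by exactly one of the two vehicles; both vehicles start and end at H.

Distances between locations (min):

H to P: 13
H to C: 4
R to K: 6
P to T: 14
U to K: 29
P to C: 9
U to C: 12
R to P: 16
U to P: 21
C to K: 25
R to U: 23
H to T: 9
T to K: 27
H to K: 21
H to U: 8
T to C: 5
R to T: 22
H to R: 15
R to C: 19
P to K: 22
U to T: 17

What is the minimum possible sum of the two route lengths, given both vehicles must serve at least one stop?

Check every non-empty split of the stops between the two vehicles; for each half take its own optimal tour:
  {R} + {U, P, T, C, K}: 30 + 82 = 112
  {U} + {R, P, T, C, K}: 16 + 66 = 82
  {R, U} + {P, T, C, K}: 46 + 66 = 112
  {P} + {R, U, T, C, K}: 26 + 73 = 99
  {R, P} + {U, T, C, K}: 44 + 73 = 117
  {U, P} + {R, T, C, K}: 42 + 57 = 99
  … (31 splits in total)
Best: vehicle 1 H → U → H = 16; vehicle 2 H → R → K → P → T → C → H = 66; combined 82.

Minimum combined distance: 82 min.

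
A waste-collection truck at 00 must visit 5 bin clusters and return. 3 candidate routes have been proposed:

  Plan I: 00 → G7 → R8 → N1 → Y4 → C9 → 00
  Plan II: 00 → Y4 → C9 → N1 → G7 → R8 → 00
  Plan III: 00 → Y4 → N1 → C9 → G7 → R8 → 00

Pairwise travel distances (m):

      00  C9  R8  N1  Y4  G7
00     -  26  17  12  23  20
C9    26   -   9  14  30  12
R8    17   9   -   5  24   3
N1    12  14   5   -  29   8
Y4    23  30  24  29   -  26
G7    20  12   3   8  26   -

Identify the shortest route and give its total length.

Plan I: 20 + 3 + 5 + 29 + 30 + 26 = 113
Plan II: 23 + 30 + 14 + 8 + 3 + 17 = 95
Plan III: 23 + 29 + 14 + 12 + 3 + 17 = 98

95 m — Plan II is the shortest.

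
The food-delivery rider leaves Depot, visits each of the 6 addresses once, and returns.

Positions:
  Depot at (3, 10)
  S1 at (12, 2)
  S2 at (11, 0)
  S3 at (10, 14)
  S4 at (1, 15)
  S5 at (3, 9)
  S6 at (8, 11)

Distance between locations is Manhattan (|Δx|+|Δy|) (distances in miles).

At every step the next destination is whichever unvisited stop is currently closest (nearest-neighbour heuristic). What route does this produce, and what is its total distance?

Total distance 68 miles via the nearest-neighbour route Depot → S5 → S6 → S3 → S4 → S1 → S2 → Depot.

At Depot the remaining stops are S5 1, S6 6, S4 7, S3 11, S1 17, S2 18; go to S5.
At S5 the remaining stops are S6 7, S4 8, S3 12, S1 16, S2 17; go to S6.
At S6 the remaining stops are S3 5, S4 11, S1 13, S2 14; go to S3.
At S3 the remaining stops are S4 10, S1 14, S2 15; go to S4.
At S4 the remaining stops are S1 24, S2 25; go to S1.
At S1 the remaining stops are S2 3; go to S2.
Return S2→Depot: 18.
Total = 1 + 7 + 5 + 10 + 24 + 3 + 18 = 68.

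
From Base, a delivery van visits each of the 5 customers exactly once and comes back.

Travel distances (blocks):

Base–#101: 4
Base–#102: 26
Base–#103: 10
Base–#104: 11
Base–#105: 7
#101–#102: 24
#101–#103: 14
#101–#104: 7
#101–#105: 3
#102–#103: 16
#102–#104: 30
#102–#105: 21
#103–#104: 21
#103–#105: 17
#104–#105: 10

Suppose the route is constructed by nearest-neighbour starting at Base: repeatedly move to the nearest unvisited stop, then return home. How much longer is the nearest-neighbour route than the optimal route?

From Base: #101=4, #105=7, #103=10, #104=11, #102=26 → choose #101 (4).
From #101: #105=3, #104=7, #103=14, #102=24 → choose #105 (3).
From #105: #104=10, #103=17, #102=21 → choose #104 (10).
From #104: #103=21, #102=30 → choose #103 (21).
From #103: #102=16 → choose #102 (16).
NN route Base → #101 → #105 → #104 → #103 → #102 → Base costs 80.
Optimal: Base → #101 → #104 → #105 → #102 → #103 → Base costs 68 (by enumerating all 60 distinct tours).
Excess = 80 − 68 = 12.

The nearest-neighbour route is 12 blocks longer than optimal.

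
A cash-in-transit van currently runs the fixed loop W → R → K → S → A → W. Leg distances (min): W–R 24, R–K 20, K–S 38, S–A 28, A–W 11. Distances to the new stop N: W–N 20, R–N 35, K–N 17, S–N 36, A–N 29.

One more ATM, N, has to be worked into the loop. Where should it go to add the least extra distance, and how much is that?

Insertion cost between consecutive stops i–j is d(i,N) + d(N,j) − d(i,j):
  between W and R: 20 + 35 − 24 = 31
  between R and K: 35 + 17 − 20 = 32
  between K and S: 17 + 36 − 38 = 15
  between S and A: 36 + 29 − 28 = 37
  between A and W: 29 + 20 − 11 = 38
Cheapest insertion is between K and S, adding 15.
New total = 121 + 15 = 136.

+15 min — insert N between K and S.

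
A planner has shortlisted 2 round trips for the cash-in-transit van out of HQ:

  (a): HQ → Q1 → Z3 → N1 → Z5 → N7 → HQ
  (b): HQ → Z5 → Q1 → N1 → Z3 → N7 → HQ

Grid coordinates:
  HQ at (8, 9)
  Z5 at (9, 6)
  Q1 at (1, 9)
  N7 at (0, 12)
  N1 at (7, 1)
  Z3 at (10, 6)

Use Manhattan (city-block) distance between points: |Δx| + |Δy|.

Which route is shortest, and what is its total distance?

(a): 7 + 12 + 8 + 7 + 15 + 11 = 60
(b): 4 + 11 + 14 + 8 + 16 + 11 = 64

60 — (a) is the shortest.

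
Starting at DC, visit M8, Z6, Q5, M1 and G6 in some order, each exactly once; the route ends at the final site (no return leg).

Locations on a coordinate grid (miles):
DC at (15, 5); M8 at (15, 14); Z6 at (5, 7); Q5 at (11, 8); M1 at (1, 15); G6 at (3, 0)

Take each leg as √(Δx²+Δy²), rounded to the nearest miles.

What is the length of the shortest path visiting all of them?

There are 5! = 120 possible orderings.
DC→M8→Z6→Q5→M1→G6: 9+12+6+12+15 = 54
DC→M8→Z6→Q5→G6→M1: 9+12+6+11+15 = 53
DC→M8→Z6→M1→Q5→G6: 9+12+9+12+11 = 53
DC→M8→Z6→M1→G6→Q5: 9+12+9+15+11 = 56
DC→M8→Z6→G6→Q5→M1: 9+12+7+11+12 = 51
DC→M8→Z6→G6→M1→Q5: 9+12+7+15+12 = 55
DC→M8→Q5→Z6→M1→G6: 9+7+6+9+15 = 46
DC→M8→Q5→Z6→G6→M1: 9+7+6+7+15 = 44
DC→M8→Q5→M1→Z6→G6: 9+7+12+9+7 = 44
DC→M8→Q5→M1→G6→Z6: 9+7+12+15+7 = 50
DC→M8→Q5→G6→Z6→M1: 9+7+11+7+9 = 43
DC→M8→Q5→G6→M1→Z6: 9+7+11+15+9 = 51
DC→M8→M1→Z6→Q5→G6: 9+14+9+6+11 = 49
DC→M8→M1→Z6→G6→Q5: 9+14+9+7+11 = 50
… (106 more)
DC→Q5→M8→M1→Z6→G6: 5+7+14+9+7 = 42  ← best
The minimum is 42.
One shortest path: DC → Q5 → M8 → M1 → Z6 → G6.

Minimum one-way distance = 42 miles.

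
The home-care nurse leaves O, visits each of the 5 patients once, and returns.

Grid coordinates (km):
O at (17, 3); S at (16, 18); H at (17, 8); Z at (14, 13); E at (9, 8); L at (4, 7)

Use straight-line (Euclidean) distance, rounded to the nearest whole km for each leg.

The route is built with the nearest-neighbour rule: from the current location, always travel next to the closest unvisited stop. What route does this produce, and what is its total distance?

O → [H:5 / E:9 / Z:10 / L:14 / S:15] → H (5)
H → [Z:6 / E:8 / S:10 / L:13] → Z (6)
Z → [S:5 / E:7 / L:12] → S (5)
S → [E:12 / L:16] → E (12)
E → [L:5] → L (5)
Return L→O: 14.
Total = 5 + 6 + 5 + 12 + 5 + 14 = 47.

Nearest-neighbour total = 47 km; route O → H → Z → S → E → L → O.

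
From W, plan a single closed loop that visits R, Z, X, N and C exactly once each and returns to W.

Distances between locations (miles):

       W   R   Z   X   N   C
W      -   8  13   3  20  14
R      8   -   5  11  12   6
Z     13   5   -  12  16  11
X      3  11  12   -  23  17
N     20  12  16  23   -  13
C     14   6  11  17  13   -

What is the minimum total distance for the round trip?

With 5 stops there are 5!/2 = 60 distinct round trips (a route and its reverse cost the same).
W - R - Z - X - N - C - W: 8+5+12+23+13+14 = 75
W - R - Z - X - C - N - W: 8+5+12+17+13+20 = 75
W - R - Z - N - X - C - W: 8+5+16+23+17+14 = 83
W - R - Z - N - C - X - W: 8+5+16+13+17+3 = 62
W - R - Z - C - X - N - W: 8+5+11+17+23+20 = 84
W - R - Z - C - N - X - W: 8+5+11+13+23+3 = 63
W - R - X - Z - N - C - W: 8+11+12+16+13+14 = 74
W - R - X - Z - C - N - W: 8+11+12+11+13+20 = 75
W - R - X - N - Z - C - W: 8+11+23+16+11+14 = 83
W - R - X - N - C - Z - W: 8+11+23+13+11+13 = 79
W - R - X - C - Z - N - W: 8+11+17+11+16+20 = 83
W - R - X - C - N - Z - W: 8+11+17+13+16+13 = 78
W - R - N - Z - X - C - W: 8+12+16+12+17+14 = 79
W - R - N - Z - C - X - W: 8+12+16+11+17+3 = 67
… (46 more)
W - R - C - N - Z - X - W: 8+6+13+16+12+3 = 58  ← best
The minimum is 58.
One optimal route: W → R → C → N → Z → X → W (or its reverse).

Shortest round trip = 58 miles.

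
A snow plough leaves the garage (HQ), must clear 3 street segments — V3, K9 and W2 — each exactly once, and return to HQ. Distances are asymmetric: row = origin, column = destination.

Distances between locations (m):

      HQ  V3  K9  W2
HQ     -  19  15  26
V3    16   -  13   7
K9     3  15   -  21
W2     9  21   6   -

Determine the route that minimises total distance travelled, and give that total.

Shortest round trip = 35 m.

HQ → V3 → K9 → W2 → HQ: 19+13+21+9 = 62
HQ → V3 → W2 → K9 → HQ: 19+7+6+3 = 35
HQ → K9 → V3 → W2 → HQ: 15+15+7+9 = 46
HQ → K9 → W2 → V3 → HQ: 15+21+21+16 = 73
HQ → W2 → V3 → K9 → HQ: 26+21+13+3 = 63
HQ → W2 → K9 → V3 → HQ: 26+6+15+16 = 63
The minimum is 35.
One optimal route: HQ → V3 → W2 → K9 → HQ.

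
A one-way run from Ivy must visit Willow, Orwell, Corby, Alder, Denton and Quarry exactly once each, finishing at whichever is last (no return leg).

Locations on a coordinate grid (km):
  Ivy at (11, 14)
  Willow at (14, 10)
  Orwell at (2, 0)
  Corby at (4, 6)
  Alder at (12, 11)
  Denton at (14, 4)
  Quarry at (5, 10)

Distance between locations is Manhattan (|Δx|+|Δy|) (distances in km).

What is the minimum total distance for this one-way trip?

41 km — the minimum one-way total.

There are 6! = 720 possible orderings.
Ivy→Willow→Orwell→Corby→Alder→Denton→Quarry: 7+22+8+13+9+15 = 74
Ivy→Willow→Orwell→Corby→Alder→Quarry→Denton: 7+22+8+13+8+15 = 73
Ivy→Willow→Orwell→Corby→Denton→Alder→Quarry: 7+22+8+12+9+8 = 66
Ivy→Willow→Orwell→Corby→Denton→Quarry→Alder: 7+22+8+12+15+8 = 72
Ivy→Willow→Orwell→Corby→Quarry→Alder→Denton: 7+22+8+5+8+9 = 59
Ivy→Willow→Orwell→Corby→Quarry→Denton→Alder: 7+22+8+5+15+9 = 66
Ivy→Willow→Orwell→Alder→Corby→Denton→Quarry: 7+22+21+13+12+15 = 90
Ivy→Willow→Orwell→Alder→Corby→Quarry→Denton: 7+22+21+13+5+15 = 83
… (712 more)
Ivy→Alder→Willow→Denton→Quarry→Corby→Orwell: 4+3+6+15+5+8 = 41  ← best
The minimum is 41.
One shortest path: Ivy → Alder → Willow → Denton → Quarry → Corby → Orwell.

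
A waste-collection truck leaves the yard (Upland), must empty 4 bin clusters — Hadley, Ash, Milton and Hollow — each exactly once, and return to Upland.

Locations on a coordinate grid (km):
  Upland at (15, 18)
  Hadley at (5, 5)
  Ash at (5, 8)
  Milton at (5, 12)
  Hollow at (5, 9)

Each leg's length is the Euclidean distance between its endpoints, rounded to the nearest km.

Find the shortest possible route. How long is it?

There are 12 distinct closed tours to check (reversals are equivalent).
Upland-Hadley-Ash-Milton-Hollow-Upland: 16+3+4+3+13 = 39
Upland-Hadley-Ash-Hollow-Milton-Upland: 16+3+1+3+12 = 35
Upland-Hadley-Milton-Ash-Hollow-Upland: 16+7+4+1+13 = 41
Upland-Hadley-Milton-Hollow-Ash-Upland: 16+7+3+1+14 = 41
Upland-Hadley-Hollow-Ash-Milton-Upland: 16+4+1+4+12 = 37
Upland-Hadley-Hollow-Milton-Ash-Upland: 16+4+3+4+14 = 41
Upland-Ash-Hadley-Milton-Hollow-Upland: 14+3+7+3+13 = 40
Upland-Ash-Hadley-Hollow-Milton-Upland: 14+3+4+3+12 = 36
Upland-Ash-Milton-Hadley-Hollow-Upland: 14+4+7+4+13 = 42
Upland-Ash-Hollow-Hadley-Milton-Upland: 14+1+4+7+12 = 38
Upland-Milton-Hadley-Ash-Hollow-Upland: 12+7+3+1+13 = 36
Upland-Milton-Ash-Hadley-Hollow-Upland: 12+4+3+4+13 = 36
The minimum is 35.
One optimal route: Upland → Hadley → Ash → Hollow → Milton → Upland (or its reverse).

35 km — the shortest possible round trip.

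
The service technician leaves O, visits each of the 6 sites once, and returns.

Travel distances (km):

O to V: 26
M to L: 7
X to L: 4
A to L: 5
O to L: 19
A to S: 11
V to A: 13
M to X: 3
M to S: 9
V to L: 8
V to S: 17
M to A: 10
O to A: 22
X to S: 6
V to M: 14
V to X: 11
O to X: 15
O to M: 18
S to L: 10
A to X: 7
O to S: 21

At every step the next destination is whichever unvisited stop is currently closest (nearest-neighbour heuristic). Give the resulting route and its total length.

At O the remaining stops are X 15, M 18, L 19, S 21, A 22, V 26; go to X.
At X the remaining stops are M 3, L 4, S 6, A 7, V 11; go to M.
At M the remaining stops are L 7, S 9, A 10, V 14; go to L.
At L the remaining stops are A 5, V 8, S 10; go to A.
At A the remaining stops are S 11, V 13; go to S.
At S the remaining stops are V 17; go to V.
Return V→O: 26.
Total = 15 + 3 + 7 + 5 + 11 + 17 + 26 = 84.

84 km along O → X → M → L → A → S → V → O.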